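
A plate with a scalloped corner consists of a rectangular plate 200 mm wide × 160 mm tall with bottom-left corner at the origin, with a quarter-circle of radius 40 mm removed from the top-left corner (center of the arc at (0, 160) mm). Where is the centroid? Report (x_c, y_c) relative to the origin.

plate: A = 200 × 160 = 32000.00, centroid at (100.00, 80.00).
removed quarter-circle: A = −¼π·40² = -1256.64, centroid at (16.98, 143.02).
ΣA = 30743.36 mm²
ΣAx_c = (32000.00)(100.00) + (-1256.64)(16.98) = 3178666.67 mm³
ΣAy_c = (32000.00)(80.00) + (-1256.64)(143.02) = 2380271.40 mm³
x_c = 3178666.67 / 30743.36 = 103.39 mm
y_c = 2380271.40 / 30743.36 = 77.42 mm

x_c = 103.39 mm, y_c = 77.42 mm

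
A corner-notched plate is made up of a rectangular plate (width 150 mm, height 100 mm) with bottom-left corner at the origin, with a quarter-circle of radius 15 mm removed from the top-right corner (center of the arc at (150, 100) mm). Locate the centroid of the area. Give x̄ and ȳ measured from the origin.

x̄ = 74.18 mm, ȳ = 49.48 mm

plate: A = 150 × 100 = 15000.00, centroid at (75.00, 50.00).
removed quarter-circle: A = −¼π·15² = -176.71, centroid at (143.63, 93.63).
ΣA = 14823.29 mm², ΣAx̄ = 1099617.81 mm³, ΣAȳ = 733453.54 mm³.
x̄ = 1099617.81/14823.29 = 74.18 mm; ȳ = 733453.54/14823.29 = 49.48 mm.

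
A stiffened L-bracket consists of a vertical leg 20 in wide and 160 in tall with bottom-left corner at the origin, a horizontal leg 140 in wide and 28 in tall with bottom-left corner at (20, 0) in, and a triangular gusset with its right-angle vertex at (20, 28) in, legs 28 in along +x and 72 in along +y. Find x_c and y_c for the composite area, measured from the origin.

x_c = 50.98 in, y_c = 44.70 in

vertical leg: A = 20 × 160 = 3200.00, centroid at (10.00, 80.00).
horizontal leg: A = 140 × 28 = 3920.00, centroid at (90.00, 14.00).
gusset: A = ½·28·72 = 1008.00, centroid at (29.33, 52.00).
ΣA = 8128.00 in²
ΣAx_c = (3200.00)(10.00) + (3920.00)(90.00) + (1008.00)(29.33) = 414368.00 in³
ΣAy_c = (3200.00)(80.00) + (3920.00)(14.00) + (1008.00)(52.00) = 363296.00 in³
x_c = 414368.00 / 8128.00 = 50.98 in
y_c = 363296.00 / 8128.00 = 44.70 in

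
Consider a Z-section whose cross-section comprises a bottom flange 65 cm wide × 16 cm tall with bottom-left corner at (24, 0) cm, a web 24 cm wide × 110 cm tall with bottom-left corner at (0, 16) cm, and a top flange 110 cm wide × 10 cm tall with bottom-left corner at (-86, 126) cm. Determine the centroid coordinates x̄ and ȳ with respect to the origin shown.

Part | A | x̄ᵢ | ȳᵢ | A·x̄ᵢ | A·ȳᵢ
bottom flange | 1040.00 | 56.50 | 8.00 | 58760.00 | 8320.00
web | 2640.00 | 12.00 | 71.00 | 31680.00 | 187440.00
top flange | 1100.00 | -31.00 | 131.00 | -34100.00 | 144100.00
Σ | 4780.00 |  |  | 56340.00 | 339860.00
x̄ = 56340.00 / 4780.00 = 11.79 cm
ȳ = 339860.00 / 4780.00 = 71.10 cm

x̄ = 11.79 cm, ȳ = 71.10 cm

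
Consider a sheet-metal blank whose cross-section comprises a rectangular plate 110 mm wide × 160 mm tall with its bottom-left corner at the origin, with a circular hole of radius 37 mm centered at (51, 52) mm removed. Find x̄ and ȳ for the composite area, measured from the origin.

x̄ = 56.29 mm, ȳ = 89.05 mm

plate: A = 110 × 160 = 17600.00, centroid at (55.00, 80.00).
hole: A = −π·37² = -4300.84, centroid at (51.00, 52.00).
ΣA = 13299.16 mm²
ΣAx̄ = (17600.00)(55.00) + (-4300.84)(51.00) = 748657.14 mm³
ΣAȳ = (17600.00)(80.00) + (-4300.84)(52.00) = 1184356.30 mm³
x̄ = 748657.14 / 13299.16 = 56.29 mm
ȳ = 1184356.30 / 13299.16 = 89.05 mm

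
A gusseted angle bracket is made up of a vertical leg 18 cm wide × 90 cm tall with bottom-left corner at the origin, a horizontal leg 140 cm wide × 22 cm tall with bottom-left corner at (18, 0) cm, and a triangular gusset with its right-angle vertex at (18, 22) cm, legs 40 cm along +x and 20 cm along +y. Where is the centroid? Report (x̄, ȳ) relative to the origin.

vertical leg: A = 18 × 90 = 1620.00, centroid at (9.00, 45.00).
horizontal leg: A = 140 × 22 = 3080.00, centroid at (88.00, 11.00).
gusset: A = ½·40·20 = 400.00, centroid at (31.33, 28.67).
ΣA = 5100.00 cm², ΣAx̄ = 298153.33 cm³, ΣAȳ = 118246.67 cm³.
x̄ = 298153.33/5100.00 = 58.46 cm; ȳ = 118246.67/5100.00 = 23.19 cm.

x̄ = 58.46 cm, ȳ = 23.19 cm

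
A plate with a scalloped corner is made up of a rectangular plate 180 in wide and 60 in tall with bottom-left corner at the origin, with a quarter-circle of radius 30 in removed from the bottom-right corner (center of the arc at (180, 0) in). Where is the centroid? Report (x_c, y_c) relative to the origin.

x_c = 84.59 in, y_c = 31.21 in

Part | A | x̄ᵢ | ȳᵢ | A·x̄ᵢ | A·ȳᵢ
plate | 10800.00 | 90.00 | 30.00 | 972000.00 | 324000.00
removed quarter-circle | -706.86 | 167.27 | 12.73 | -118234.50 | -9000.00
Σ | 10093.14 |  |  | 853765.50 | 315000.00
x_c = 853765.50 / 10093.14 = 84.59 in
y_c = 315000.00 / 10093.14 = 31.21 in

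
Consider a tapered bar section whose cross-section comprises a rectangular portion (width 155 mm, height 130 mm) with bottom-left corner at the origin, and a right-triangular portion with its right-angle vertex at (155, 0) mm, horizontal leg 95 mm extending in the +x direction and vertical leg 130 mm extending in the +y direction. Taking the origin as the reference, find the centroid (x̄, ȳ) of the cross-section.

x̄ = 103.11 mm, ȳ = 59.92 mm

rectangular portion: A = 155 × 130 = 20150.00, centroid at (77.50, 65.00).
triangular portion: A = ½·95·130 = 6175.00, centroid at (186.67, 43.33).
ΣA = 26325.00 mm², ΣAx̄ = 2714291.67 mm³, ΣAȳ = 1577333.33 mm³.
x̄ = 2714291.67/26325.00 = 103.11 mm; ȳ = 1577333.33/26325.00 = 59.92 mm.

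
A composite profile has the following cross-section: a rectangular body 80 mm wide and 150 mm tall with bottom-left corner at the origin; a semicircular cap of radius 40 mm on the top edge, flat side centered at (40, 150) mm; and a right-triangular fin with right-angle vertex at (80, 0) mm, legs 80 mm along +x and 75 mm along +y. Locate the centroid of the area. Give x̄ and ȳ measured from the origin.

x̄ = 51.42 mm, ȳ = 79.63 mm

Part | A | x̄ᵢ | ȳᵢ | A·x̄ᵢ | A·ȳᵢ
rectangular body | 12000.00 | 40.00 | 75.00 | 480000.00 | 900000.00
semicircular top | 2513.27 | 40.00 | 166.98 | 100530.96 | 419657.79
triangular fin | 3000.00 | 106.67 | 25.00 | 320000.00 | 75000.00
Σ | 17513.27 |  |  | 900530.96 | 1394657.79
x̄ = 900530.96 / 17513.27 = 51.42 mm
ȳ = 1394657.79 / 17513.27 = 79.63 mm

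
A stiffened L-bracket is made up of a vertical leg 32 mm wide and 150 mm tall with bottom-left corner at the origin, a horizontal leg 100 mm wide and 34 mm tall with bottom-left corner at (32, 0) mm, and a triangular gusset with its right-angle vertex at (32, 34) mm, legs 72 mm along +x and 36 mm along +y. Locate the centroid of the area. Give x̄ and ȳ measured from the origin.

x̄ = 45.09 mm, ȳ = 50.28 mm

Part | A | x̄ᵢ | ȳᵢ | A·x̄ᵢ | A·ȳᵢ
vertical leg | 4800.00 | 16.00 | 75.00 | 76800.00 | 360000.00
horizontal leg | 3400.00 | 82.00 | 17.00 | 278800.00 | 57800.00
gusset | 1296.00 | 56.00 | 46.00 | 72576.00 | 59616.00
Σ | 9496.00 |  |  | 428176.00 | 477416.00
x̄ = 428176.00 / 9496.00 = 45.09 mm
ȳ = 477416.00 / 9496.00 = 50.28 mm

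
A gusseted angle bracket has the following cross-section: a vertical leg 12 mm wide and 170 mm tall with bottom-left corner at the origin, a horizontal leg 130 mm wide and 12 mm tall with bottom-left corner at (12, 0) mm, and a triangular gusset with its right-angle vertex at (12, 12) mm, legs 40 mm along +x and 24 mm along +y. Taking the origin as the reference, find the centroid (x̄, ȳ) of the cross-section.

x̄ = 35.42 mm, ȳ = 47.15 mm

vertical leg: A = 12 × 170 = 2040.00, centroid at (6.00, 85.00).
horizontal leg: A = 130 × 12 = 1560.00, centroid at (77.00, 6.00).
gusset: A = ½·40·24 = 480.00, centroid at (25.33, 20.00).
ΣA = 4080.00 mm²
ΣAx̄ = (2040.00)(6.00) + (1560.00)(77.00) + (480.00)(25.33) = 144520.00 mm³
ΣAȳ = (2040.00)(85.00) + (1560.00)(6.00) + (480.00)(20.00) = 192360.00 mm³
x̄ = 144520.00 / 4080.00 = 35.42 mm
ȳ = 192360.00 / 4080.00 = 47.15 mm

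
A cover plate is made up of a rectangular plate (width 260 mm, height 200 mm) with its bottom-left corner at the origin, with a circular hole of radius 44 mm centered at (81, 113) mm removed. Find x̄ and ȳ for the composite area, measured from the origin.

x̄ = 136.49 mm, ȳ = 98.28 mm

plate: A = 260 × 200 = 52000.00, centroid at (130.00, 100.00).
hole: A = −π·44² = -6082.12, centroid at (81.00, 113.00).
ΣA = 45917.88 mm², ΣAx̄ = 6267348.01 mm³, ΣAȳ = 4512720.06 mm³.
x̄ = 6267348.01/45917.88 = 136.49 mm; ȳ = 4512720.06/45917.88 = 98.28 mm.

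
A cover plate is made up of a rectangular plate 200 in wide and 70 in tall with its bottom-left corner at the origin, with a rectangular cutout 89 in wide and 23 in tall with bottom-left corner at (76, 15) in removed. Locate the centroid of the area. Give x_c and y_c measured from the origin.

Part | A | x̄ᵢ | ȳᵢ | A·x̄ᵢ | A·ȳᵢ
plate | 14000.00 | 100.00 | 35.00 | 1400000.00 | 490000.00
hole | -2047.00 | 120.50 | 26.50 | -246663.50 | -54245.50
Σ | 11953.00 |  |  | 1153336.50 | 435754.50
x_c = 1153336.50 / 11953.00 = 96.49 in
y_c = 435754.50 / 11953.00 = 36.46 in

x_c = 96.49 in, y_c = 36.46 in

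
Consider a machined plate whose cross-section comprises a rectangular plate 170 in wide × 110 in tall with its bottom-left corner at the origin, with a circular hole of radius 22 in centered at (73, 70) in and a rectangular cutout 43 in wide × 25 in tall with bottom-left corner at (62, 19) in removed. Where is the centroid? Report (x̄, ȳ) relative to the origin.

Part | A | x̄ᵢ | ȳᵢ | A·x̄ᵢ | A·ȳᵢ
plate | 18700.00 | 85.00 | 55.00 | 1589500.00 | 1028500.00
hole 1 | -1520.53 | 73.00 | 70.00 | -110998.75 | -106437.16
hole 2 | -1075.00 | 83.50 | 31.50 | -89762.50 | -33862.50
Σ | 16104.47 |  |  | 1388738.75 | 888200.34
x̄ = 1388738.75 / 16104.47 = 86.23 in
ȳ = 888200.34 / 16104.47 = 55.15 in

x̄ = 86.23 in, ȳ = 55.15 in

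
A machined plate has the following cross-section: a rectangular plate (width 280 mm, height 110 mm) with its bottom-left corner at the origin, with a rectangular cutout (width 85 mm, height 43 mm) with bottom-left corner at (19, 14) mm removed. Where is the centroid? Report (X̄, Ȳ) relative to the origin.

X̄ = 150.57 mm, Ȳ = 57.63 mm

plate: A = 280 × 110 = 30800.00, centroid at (140.00, 55.00).
hole: A = −(85 × 43) = -3655.00, centroid at (61.50, 35.50).
ΣA = 27145.00 mm²
ΣAX̄ = (30800.00)(140.00) + (-3655.00)(61.50) = 4087217.50 mm³
ΣAȲ = (30800.00)(55.00) + (-3655.00)(35.50) = 1564247.50 mm³
X̄ = 4087217.50 / 27145.00 = 150.57 mm
Ȳ = 1564247.50 / 27145.00 = 57.63 mm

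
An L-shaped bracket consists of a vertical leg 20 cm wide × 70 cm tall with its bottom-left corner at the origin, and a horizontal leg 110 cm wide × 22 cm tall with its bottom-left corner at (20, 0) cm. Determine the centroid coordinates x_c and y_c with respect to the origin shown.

x_c = 51.18 cm, y_c = 19.80 cm

vertical leg: A = 20 × 70 = 1400.00, centroid at (10.00, 35.00).
horizontal leg: A = 110 × 22 = 2420.00, centroid at (75.00, 11.00).
ΣA = 3820.00 cm²
ΣAx_c = (1400.00)(10.00) + (2420.00)(75.00) = 195500.00 cm³
ΣAy_c = (1400.00)(35.00) + (2420.00)(11.00) = 75620.00 cm³
x_c = 195500.00 / 3820.00 = 51.18 cm
y_c = 75620.00 / 3820.00 = 19.80 cm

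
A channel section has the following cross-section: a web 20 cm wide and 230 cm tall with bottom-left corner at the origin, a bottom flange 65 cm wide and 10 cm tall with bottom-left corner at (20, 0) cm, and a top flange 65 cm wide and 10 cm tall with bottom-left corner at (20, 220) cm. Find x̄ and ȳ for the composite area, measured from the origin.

x̄ = 19.36 cm, ȳ = 115.00 cm

web: A = 20 × 230 = 4600.00, centroid at (10.00, 115.00).
bottom flange: A = 65 × 10 = 650.00, centroid at (52.50, 5.00).
top flange: A = 65 × 10 = 650.00, centroid at (52.50, 225.00).
ΣA = 5900.00 cm², ΣAx̄ = 114250.00 cm³, ΣAȳ = 678500.00 cm³.
x̄ = 114250.00/5900.00 = 19.36 cm; ȳ = 678500.00/5900.00 = 115.00 cm.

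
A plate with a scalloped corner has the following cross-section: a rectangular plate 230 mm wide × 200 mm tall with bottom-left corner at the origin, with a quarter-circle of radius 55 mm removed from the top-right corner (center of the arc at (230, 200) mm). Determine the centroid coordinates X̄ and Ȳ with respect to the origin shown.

plate: A = 230 × 200 = 46000.00, centroid at (115.00, 100.00).
removed quarter-circle: A = −¼π·55² = -2375.83, centroid at (206.66, 176.66).
ΣA = 43624.17 mm²
ΣAX̄ = (46000.00)(115.00) + (-2375.83)(206.66) = 4799017.56 mm³
ΣAȲ = (46000.00)(100.00) + (-2375.83)(176.66) = 4180292.44 mm³
X̄ = 4799017.56 / 43624.17 = 110.01 mm
Ȳ = 4180292.44 / 43624.17 = 95.83 mm

X̄ = 110.01 mm, Ȳ = 95.83 mm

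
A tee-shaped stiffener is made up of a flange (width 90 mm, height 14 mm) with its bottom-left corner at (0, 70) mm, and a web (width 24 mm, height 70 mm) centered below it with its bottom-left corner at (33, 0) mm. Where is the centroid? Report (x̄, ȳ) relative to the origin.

Part | A | x̄ᵢ | ȳᵢ | A·x̄ᵢ | A·ȳᵢ
web | 1680.00 | 45.00 | 35.00 | 75600.00 | 58800.00
flange | 1260.00 | 45.00 | 77.00 | 56700.00 | 97020.00
Σ | 2940.00 |  |  | 132300.00 | 155820.00
x̄ = 132300.00 / 2940.00 = 45.00 mm
ȳ = 155820.00 / 2940.00 = 53.00 mm

x̄ = 45.00 mm, ȳ = 53.00 mm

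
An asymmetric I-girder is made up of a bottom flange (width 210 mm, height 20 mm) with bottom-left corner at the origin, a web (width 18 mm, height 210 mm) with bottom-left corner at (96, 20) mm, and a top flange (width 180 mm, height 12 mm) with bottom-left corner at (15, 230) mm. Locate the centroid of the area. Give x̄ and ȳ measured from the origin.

x̄ = 105.00 mm, ȳ = 101.01 mm

bottom flange: A = 210 × 20 = 4200.00, centroid at (105.00, 10.00).
web: A = 18 × 210 = 3780.00, centroid at (105.00, 125.00).
top flange: A = 180 × 12 = 2160.00, centroid at (105.00, 236.00).
ΣA = 10140.00 mm², ΣAx̄ = 1064700.00 mm³, ΣAȳ = 1024260.00 mm³.
x̄ = 1064700.00/10140.00 = 105.00 mm; ȳ = 1024260.00/10140.00 = 101.01 mm.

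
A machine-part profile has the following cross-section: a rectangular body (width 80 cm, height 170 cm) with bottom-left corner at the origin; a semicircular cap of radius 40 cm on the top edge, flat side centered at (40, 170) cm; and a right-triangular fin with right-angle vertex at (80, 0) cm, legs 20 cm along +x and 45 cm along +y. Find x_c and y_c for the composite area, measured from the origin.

x_c = 41.27 cm, y_c = 98.57 cm

rectangular body: A = 80 × 170 = 13600.00, centroid at (40.00, 85.00).
semicircular top: A = ½π·40² = 2513.27, centroid at (40.00, 186.98).
triangular fin: A = ½·20·45 = 450.00, centroid at (86.67, 15.00).
ΣA = 16563.27 cm²
ΣAx_c = (13600.00)(40.00) + (2513.27)(40.00) + (450.00)(86.67) = 683530.96 cm³
ΣAy_c = (13600.00)(85.00) + (2513.27)(186.98) + (450.00)(15.00) = 1632673.27 cm³
x_c = 683530.96 / 16563.27 = 41.27 cm
y_c = 1632673.27 / 16563.27 = 98.57 cm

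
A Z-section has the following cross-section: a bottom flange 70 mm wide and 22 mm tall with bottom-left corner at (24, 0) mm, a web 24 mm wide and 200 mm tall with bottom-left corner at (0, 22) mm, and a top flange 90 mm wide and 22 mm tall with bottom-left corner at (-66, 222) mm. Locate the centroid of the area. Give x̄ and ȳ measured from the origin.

x̄ = 12.85 mm, ȳ = 127.87 mm

bottom flange: A = 70 × 22 = 1540.00, centroid at (59.00, 11.00).
web: A = 24 × 200 = 4800.00, centroid at (12.00, 122.00).
top flange: A = 90 × 22 = 1980.00, centroid at (-21.00, 233.00).
ΣA = 8320.00 mm², ΣAx̄ = 106880.00 mm³, ΣAȳ = 1063880.00 mm³.
x̄ = 106880.00/8320.00 = 12.85 mm; ȳ = 1063880.00/8320.00 = 127.87 mm.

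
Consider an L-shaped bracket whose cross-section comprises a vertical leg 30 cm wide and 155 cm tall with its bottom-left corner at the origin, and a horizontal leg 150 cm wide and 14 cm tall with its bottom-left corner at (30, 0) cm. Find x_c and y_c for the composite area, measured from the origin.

vertical leg: A = 30 × 155 = 4650.00, centroid at (15.00, 77.50).
horizontal leg: A = 150 × 14 = 2100.00, centroid at (105.00, 7.00).
ΣA = 6750.00 cm², ΣAx_c = 290250.00 cm³, ΣAy_c = 375075.00 cm³.
x_c = 290250.00/6750.00 = 43.00 cm; y_c = 375075.00/6750.00 = 55.57 cm.

x_c = 43.00 cm, y_c = 55.57 cm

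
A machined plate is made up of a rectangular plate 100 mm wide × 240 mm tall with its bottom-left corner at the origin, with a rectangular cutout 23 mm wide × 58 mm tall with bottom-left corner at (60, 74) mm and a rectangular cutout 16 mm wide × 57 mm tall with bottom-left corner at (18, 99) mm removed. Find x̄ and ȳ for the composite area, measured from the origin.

plate: A = 100 × 240 = 24000.00, centroid at (50.00, 120.00).
hole 1: A = −(23 × 58) = -1334.00, centroid at (71.50, 103.00).
hole 2: A = −(16 × 57) = -912.00, centroid at (26.00, 127.50).
ΣA = 21754.00 mm², ΣAx̄ = 1080907.00 mm³, ΣAȳ = 2626318.00 mm³.
x̄ = 1080907.00/21754.00 = 49.69 mm; ȳ = 2626318.00/21754.00 = 120.73 mm.

x̄ = 49.69 mm, ȳ = 120.73 mm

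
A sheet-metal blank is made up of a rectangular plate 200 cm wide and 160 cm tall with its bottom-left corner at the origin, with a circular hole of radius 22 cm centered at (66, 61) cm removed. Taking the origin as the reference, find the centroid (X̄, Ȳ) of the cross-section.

X̄ = 101.70 cm, Ȳ = 80.95 cm

plate: A = 200 × 160 = 32000.00, centroid at (100.00, 80.00).
hole: A = −π·22² = -1520.53, centroid at (66.00, 61.00).
ΣA = 30479.47 cm², ΣAX̄ = 3099644.96 cm³, ΣAȲ = 2467247.62 cm³.
X̄ = 3099644.96/30479.47 = 101.70 cm; Ȳ = 2467247.62/30479.47 = 80.95 cm.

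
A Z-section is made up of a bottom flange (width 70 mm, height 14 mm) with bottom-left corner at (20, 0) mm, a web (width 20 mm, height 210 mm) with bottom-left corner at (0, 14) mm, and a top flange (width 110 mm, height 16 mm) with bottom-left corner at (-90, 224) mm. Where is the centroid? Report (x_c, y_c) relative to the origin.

x_c = 4.94 mm, y_c = 131.84 mm

Part | A | x̄ᵢ | ȳᵢ | A·x̄ᵢ | A·ȳᵢ
bottom flange | 980.00 | 55.00 | 7.00 | 53900.00 | 6860.00
web | 4200.00 | 10.00 | 119.00 | 42000.00 | 499800.00
top flange | 1760.00 | -35.00 | 232.00 | -61600.00 | 408320.00
Σ | 6940.00 |  |  | 34300.00 | 914980.00
x_c = 34300.00 / 6940.00 = 4.94 mm
y_c = 914980.00 / 6940.00 = 131.84 mm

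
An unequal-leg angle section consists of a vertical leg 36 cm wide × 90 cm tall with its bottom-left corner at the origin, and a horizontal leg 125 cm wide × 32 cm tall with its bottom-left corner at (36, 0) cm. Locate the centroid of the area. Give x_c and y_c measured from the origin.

x_c = 62.48 cm, y_c = 28.98 cm

vertical leg: A = 36 × 90 = 3240.00, centroid at (18.00, 45.00).
horizontal leg: A = 125 × 32 = 4000.00, centroid at (98.50, 16.00).
ΣA = 7240.00 cm²
ΣAx_c = (3240.00)(18.00) + (4000.00)(98.50) = 452320.00 cm³
ΣAy_c = (3240.00)(45.00) + (4000.00)(16.00) = 209800.00 cm³
x_c = 452320.00 / 7240.00 = 62.48 cm
y_c = 209800.00 / 7240.00 = 28.98 cm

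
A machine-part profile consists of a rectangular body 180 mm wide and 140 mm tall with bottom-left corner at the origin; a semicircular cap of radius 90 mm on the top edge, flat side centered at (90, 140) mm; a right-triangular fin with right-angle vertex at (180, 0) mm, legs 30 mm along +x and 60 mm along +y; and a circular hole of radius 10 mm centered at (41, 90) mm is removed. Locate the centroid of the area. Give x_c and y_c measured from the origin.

Part | A | x̄ᵢ | ȳᵢ | A·x̄ᵢ | A·ȳᵢ
rectangular body | 25200.00 | 90.00 | 70.00 | 2268000.00 | 1764000.00
semicircular top | 12723.45 | 90.00 | 178.20 | 1145110.52 | 2267283.03
triangular fin | 900.00 | 190.00 | 20.00 | 171000.00 | 18000.00
hole | -314.16 | 41.00 | 90.00 | -12880.53 | -28274.33
Σ | 38509.29 |  |  | 3571229.99 | 4021008.70
x_c = 3571229.99 / 38509.29 = 92.74 mm
y_c = 4021008.70 / 38509.29 = 104.42 mm

x_c = 92.74 mm, y_c = 104.42 mm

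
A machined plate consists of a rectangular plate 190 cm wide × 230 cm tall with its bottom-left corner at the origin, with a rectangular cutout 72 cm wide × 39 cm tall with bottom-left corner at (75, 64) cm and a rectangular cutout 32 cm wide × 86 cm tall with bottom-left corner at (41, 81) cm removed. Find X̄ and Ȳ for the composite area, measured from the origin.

X̄ = 96.56 cm, Ȳ = 116.67 cm

Part | A | x̄ᵢ | ȳᵢ | A·x̄ᵢ | A·ȳᵢ
plate | 43700.00 | 95.00 | 115.00 | 4151500.00 | 5025500.00
hole 1 | -2808.00 | 111.00 | 83.50 | -311688.00 | -234468.00
hole 2 | -2752.00 | 57.00 | 124.00 | -156864.00 | -341248.00
Σ | 38140.00 |  |  | 3682948.00 | 4449784.00
X̄ = 3682948.00 / 38140.00 = 96.56 cm
Ȳ = 4449784.00 / 38140.00 = 116.67 cm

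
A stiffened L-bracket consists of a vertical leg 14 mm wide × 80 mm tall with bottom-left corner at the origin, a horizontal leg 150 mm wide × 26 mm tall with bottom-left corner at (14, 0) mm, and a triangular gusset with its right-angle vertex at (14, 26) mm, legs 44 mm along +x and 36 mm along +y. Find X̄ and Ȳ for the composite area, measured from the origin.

X̄ = 64.98 mm, Ȳ = 21.61 mm

vertical leg: A = 14 × 80 = 1120.00, centroid at (7.00, 40.00).
horizontal leg: A = 150 × 26 = 3900.00, centroid at (89.00, 13.00).
gusset: A = ½·44·36 = 792.00, centroid at (28.67, 38.00).
ΣA = 5812.00 mm², ΣAX̄ = 377644.00 mm³, ΣAȲ = 125596.00 mm³.
X̄ = 377644.00/5812.00 = 64.98 mm; Ȳ = 125596.00/5812.00 = 21.61 mm.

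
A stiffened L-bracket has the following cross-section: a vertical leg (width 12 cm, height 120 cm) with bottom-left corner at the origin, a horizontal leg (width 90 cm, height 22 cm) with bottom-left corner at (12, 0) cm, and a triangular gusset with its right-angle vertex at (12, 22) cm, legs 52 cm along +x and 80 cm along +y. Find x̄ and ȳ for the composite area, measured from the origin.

vertical leg: A = 12 × 120 = 1440.00, centroid at (6.00, 60.00).
horizontal leg: A = 90 × 22 = 1980.00, centroid at (57.00, 11.00).
gusset: A = ½·52·80 = 2080.00, centroid at (29.33, 48.67).
ΣA = 5500.00 cm²
ΣAx̄ = (1440.00)(6.00) + (1980.00)(57.00) + (2080.00)(29.33) = 182513.33 cm³
ΣAȳ = (1440.00)(60.00) + (1980.00)(11.00) + (2080.00)(48.67) = 209406.67 cm³
x̄ = 182513.33 / 5500.00 = 33.18 cm
ȳ = 209406.67 / 5500.00 = 38.07 cm

x̄ = 33.18 cm, ȳ = 38.07 cm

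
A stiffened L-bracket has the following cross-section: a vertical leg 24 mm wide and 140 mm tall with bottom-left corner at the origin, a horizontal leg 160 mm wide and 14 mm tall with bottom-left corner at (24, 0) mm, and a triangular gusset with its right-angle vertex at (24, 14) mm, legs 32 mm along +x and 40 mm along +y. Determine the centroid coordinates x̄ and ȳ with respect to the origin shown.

x̄ = 47.35 mm, ȳ = 43.01 mm

vertical leg: A = 24 × 140 = 3360.00, centroid at (12.00, 70.00).
horizontal leg: A = 160 × 14 = 2240.00, centroid at (104.00, 7.00).
gusset: A = ½·32·40 = 640.00, centroid at (34.67, 27.33).
ΣA = 6240.00 mm²
ΣAx̄ = (3360.00)(12.00) + (2240.00)(104.00) + (640.00)(34.67) = 295466.67 mm³
ΣAȳ = (3360.00)(70.00) + (2240.00)(7.00) + (640.00)(27.33) = 268373.33 mm³
x̄ = 295466.67 / 6240.00 = 47.35 mm
ȳ = 268373.33 / 6240.00 = 43.01 mm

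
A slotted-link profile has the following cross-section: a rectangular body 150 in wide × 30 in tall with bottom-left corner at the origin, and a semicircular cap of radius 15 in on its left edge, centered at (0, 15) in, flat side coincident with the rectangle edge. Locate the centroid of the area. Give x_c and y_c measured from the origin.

rectangular body: A = 150 × 30 = 4500.00, centroid at (75.00, 15.00).
semicircular end: A = ½π·15² = 353.43, centroid at (-6.37, 15.00).
ΣA = 4853.43 in², ΣAx_c = 335250.00 in³, ΣAy_c = 72801.44 in³.
x_c = 335250.00/4853.43 = 69.07 in; y_c = 72801.44/4853.43 = 15.00 in.

x_c = 69.07 in, y_c = 15.00 in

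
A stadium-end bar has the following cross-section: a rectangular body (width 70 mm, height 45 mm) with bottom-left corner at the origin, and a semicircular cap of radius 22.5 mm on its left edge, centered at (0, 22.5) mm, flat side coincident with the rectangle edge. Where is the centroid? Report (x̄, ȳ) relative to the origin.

x̄ = 26.02 mm, ȳ = 22.50 mm

rectangular body: A = 70 × 45 = 3150.00, centroid at (35.00, 22.50).
semicircular end: A = ½π·22.5² = 795.22, centroid at (-9.55, 22.50).
ΣA = 3945.22 mm², ΣAx̄ = 102656.25 mm³, ΣAȳ = 88767.35 mm³.
x̄ = 102656.25/3945.22 = 26.02 mm; ȳ = 88767.35/3945.22 = 22.50 mm.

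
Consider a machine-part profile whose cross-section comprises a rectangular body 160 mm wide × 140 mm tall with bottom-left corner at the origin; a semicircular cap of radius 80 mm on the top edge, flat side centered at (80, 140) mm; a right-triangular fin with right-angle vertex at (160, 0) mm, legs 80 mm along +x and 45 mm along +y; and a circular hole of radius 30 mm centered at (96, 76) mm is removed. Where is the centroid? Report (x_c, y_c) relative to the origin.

rectangular body: A = 160 × 140 = 22400.00, centroid at (80.00, 70.00).
semicircular top: A = ½π·80² = 10053.10, centroid at (80.00, 173.95).
triangular fin: A = ½·80·45 = 1800.00, centroid at (186.67, 15.00).
hole: A = −π·30² = -2827.43, centroid at (96.00, 76.00).
ΣA = 31425.66 mm², ΣAx_c = 2660814.11 mm³, ΣAy_c = 3128881.90 mm³.
x_c = 2660814.11/31425.66 = 84.67 mm; y_c = 3128881.90/31425.66 = 99.56 mm.

x_c = 84.67 mm, y_c = 99.56 mm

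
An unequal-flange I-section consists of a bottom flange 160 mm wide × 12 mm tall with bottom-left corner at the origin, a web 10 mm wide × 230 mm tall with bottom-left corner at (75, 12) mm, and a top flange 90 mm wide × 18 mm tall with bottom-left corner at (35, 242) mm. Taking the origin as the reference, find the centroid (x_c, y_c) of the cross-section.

x_c = 80.00 mm, y_c = 121.62 mm

Part | A | x̄ᵢ | ȳᵢ | A·x̄ᵢ | A·ȳᵢ
bottom flange | 1920.00 | 80.00 | 6.00 | 153600.00 | 11520.00
web | 2300.00 | 80.00 | 127.00 | 184000.00 | 292100.00
top flange | 1620.00 | 80.00 | 251.00 | 129600.00 | 406620.00
Σ | 5840.00 |  |  | 467200.00 | 710240.00
x_c = 467200.00 / 5840.00 = 80.00 mm
y_c = 710240.00 / 5840.00 = 121.62 mm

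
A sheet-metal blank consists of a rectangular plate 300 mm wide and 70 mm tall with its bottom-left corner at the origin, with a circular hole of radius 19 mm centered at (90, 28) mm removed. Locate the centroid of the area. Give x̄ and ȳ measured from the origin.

plate: A = 300 × 70 = 21000.00, centroid at (150.00, 35.00).
hole: A = −π·19² = -1134.11, centroid at (90.00, 28.00).
ΣA = 19865.89 mm²
ΣAx̄ = (21000.00)(150.00) + (-1134.11)(90.00) = 3047929.65 mm³
ΣAȳ = (21000.00)(35.00) + (-1134.11)(28.00) = 703244.78 mm³
x̄ = 3047929.65 / 19865.89 = 153.43 mm
ȳ = 703244.78 / 19865.89 = 35.40 mm

x̄ = 153.43 mm, ȳ = 35.40 mm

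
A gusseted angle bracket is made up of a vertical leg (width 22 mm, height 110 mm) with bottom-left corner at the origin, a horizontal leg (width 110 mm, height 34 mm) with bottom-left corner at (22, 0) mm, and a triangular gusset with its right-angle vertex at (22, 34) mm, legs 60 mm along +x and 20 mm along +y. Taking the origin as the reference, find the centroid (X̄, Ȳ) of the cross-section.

Part | A | x̄ᵢ | ȳᵢ | A·x̄ᵢ | A·ȳᵢ
vertical leg | 2420.00 | 11.00 | 55.00 | 26620.00 | 133100.00
horizontal leg | 3740.00 | 77.00 | 17.00 | 287980.00 | 63580.00
gusset | 600.00 | 42.00 | 40.67 | 25200.00 | 24400.00
Σ | 6760.00 |  |  | 339800.00 | 221080.00
X̄ = 339800.00 / 6760.00 = 50.27 mm
Ȳ = 221080.00 / 6760.00 = 32.70 mm

X̄ = 50.27 mm, Ȳ = 32.70 mm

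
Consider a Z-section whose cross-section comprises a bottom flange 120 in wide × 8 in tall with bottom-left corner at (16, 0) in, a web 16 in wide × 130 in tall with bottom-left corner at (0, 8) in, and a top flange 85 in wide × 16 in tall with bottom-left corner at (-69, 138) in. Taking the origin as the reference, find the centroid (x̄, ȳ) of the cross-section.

x̄ = 12.17 in, ȳ = 80.51 in

Part | A | x̄ᵢ | ȳᵢ | A·x̄ᵢ | A·ȳᵢ
bottom flange | 960.00 | 76.00 | 4.00 | 72960.00 | 3840.00
web | 2080.00 | 8.00 | 73.00 | 16640.00 | 151840.00
top flange | 1360.00 | -26.50 | 146.00 | -36040.00 | 198560.00
Σ | 4400.00 |  |  | 53560.00 | 354240.00
x̄ = 53560.00 / 4400.00 = 12.17 in
ȳ = 354240.00 / 4400.00 = 80.51 in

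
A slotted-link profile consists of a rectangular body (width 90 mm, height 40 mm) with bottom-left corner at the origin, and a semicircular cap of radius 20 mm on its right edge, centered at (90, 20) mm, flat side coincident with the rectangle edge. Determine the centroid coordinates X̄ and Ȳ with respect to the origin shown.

rectangular body: A = 90 × 40 = 3600.00, centroid at (45.00, 20.00).
semicircular end: A = ½π·20² = 628.32, centroid at (98.49, 20.00).
ΣA = 4228.32 mm², ΣAX̄ = 223882.00 mm³, ΣAȲ = 84566.37 mm³.
X̄ = 223882.00/4228.32 = 52.95 mm; Ȳ = 84566.37/4228.32 = 20.00 mm.

X̄ = 52.95 mm, Ȳ = 20.00 mm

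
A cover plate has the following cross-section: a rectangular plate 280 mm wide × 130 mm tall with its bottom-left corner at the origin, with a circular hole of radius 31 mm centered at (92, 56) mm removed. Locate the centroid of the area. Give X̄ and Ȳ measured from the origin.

X̄ = 144.34 mm, Ȳ = 65.81 mm

plate: A = 280 × 130 = 36400.00, centroid at (140.00, 65.00).
hole: A = −π·31² = -3019.07, centroid at (92.00, 56.00).
ΣA = 33380.93 mm²
ΣAX̄ = (36400.00)(140.00) + (-3019.07)(92.00) = 4818245.51 mm³
ΣAȲ = (36400.00)(65.00) + (-3019.07)(56.00) = 2196932.05 mm³
X̄ = 4818245.51 / 33380.93 = 144.34 mm
Ȳ = 2196932.05 / 33380.93 = 65.81 mm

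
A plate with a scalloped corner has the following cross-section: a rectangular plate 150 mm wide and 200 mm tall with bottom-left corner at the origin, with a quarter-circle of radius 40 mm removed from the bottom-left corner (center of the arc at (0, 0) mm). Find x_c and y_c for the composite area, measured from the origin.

plate: A = 150 × 200 = 30000.00, centroid at (75.00, 100.00).
removed quarter-circle: A = −¼π·40² = -1256.64, centroid at (16.98, 16.98).
ΣA = 28743.36 mm²
ΣAx_c = (30000.00)(75.00) + (-1256.64)(16.98) = 2228666.67 mm³
ΣAy_c = (30000.00)(100.00) + (-1256.64)(16.98) = 2978666.67 mm³
x_c = 2228666.67 / 28743.36 = 77.54 mm
y_c = 2978666.67 / 28743.36 = 103.63 mm

x_c = 77.54 mm, y_c = 103.63 mm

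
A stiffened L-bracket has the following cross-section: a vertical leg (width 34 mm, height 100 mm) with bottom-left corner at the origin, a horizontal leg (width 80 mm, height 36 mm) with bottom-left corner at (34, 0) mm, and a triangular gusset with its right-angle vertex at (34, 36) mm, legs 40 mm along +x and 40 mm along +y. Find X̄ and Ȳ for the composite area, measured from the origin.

Part | A | x̄ᵢ | ȳᵢ | A·x̄ᵢ | A·ȳᵢ
vertical leg | 3400.00 | 17.00 | 50.00 | 57800.00 | 170000.00
horizontal leg | 2880.00 | 74.00 | 18.00 | 213120.00 | 51840.00
gusset | 800.00 | 47.33 | 49.33 | 37866.67 | 39466.67
Σ | 7080.00 |  |  | 308786.67 | 261306.67
X̄ = 308786.67 / 7080.00 = 43.61 mm
Ȳ = 261306.67 / 7080.00 = 36.91 mm

X̄ = 43.61 mm, Ȳ = 36.91 mm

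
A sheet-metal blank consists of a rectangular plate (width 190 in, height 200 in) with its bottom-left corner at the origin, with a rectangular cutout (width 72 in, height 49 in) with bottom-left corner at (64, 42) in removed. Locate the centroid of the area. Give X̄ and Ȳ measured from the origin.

plate: A = 190 × 200 = 38000.00, centroid at (95.00, 100.00).
hole: A = −(72 × 49) = -3528.00, centroid at (100.00, 66.50).
ΣA = 34472.00 in²
ΣAX̄ = (38000.00)(95.00) + (-3528.00)(100.00) = 3257200.00 in³
ΣAȲ = (38000.00)(100.00) + (-3528.00)(66.50) = 3565388.00 in³
X̄ = 3257200.00 / 34472.00 = 94.49 in
Ȳ = 3565388.00 / 34472.00 = 103.43 in

X̄ = 94.49 in, Ȳ = 103.43 in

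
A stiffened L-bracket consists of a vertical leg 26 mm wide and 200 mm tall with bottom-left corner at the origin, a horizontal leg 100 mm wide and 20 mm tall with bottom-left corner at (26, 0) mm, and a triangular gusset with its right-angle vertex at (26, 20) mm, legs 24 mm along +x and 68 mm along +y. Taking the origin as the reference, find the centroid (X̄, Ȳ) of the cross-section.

X̄ = 30.86 mm, Ȳ = 71.71 mm

Part | A | x̄ᵢ | ȳᵢ | A·x̄ᵢ | A·ȳᵢ
vertical leg | 5200.00 | 13.00 | 100.00 | 67600.00 | 520000.00
horizontal leg | 2000.00 | 76.00 | 10.00 | 152000.00 | 20000.00
gusset | 816.00 | 34.00 | 42.67 | 27744.00 | 34816.00
Σ | 8016.00 |  |  | 247344.00 | 574816.00
X̄ = 247344.00 / 8016.00 = 30.86 mm
Ȳ = 574816.00 / 8016.00 = 71.71 mm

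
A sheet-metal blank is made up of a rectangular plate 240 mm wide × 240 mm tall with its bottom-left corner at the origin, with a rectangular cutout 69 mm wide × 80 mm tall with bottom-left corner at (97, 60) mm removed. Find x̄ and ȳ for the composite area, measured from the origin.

plate: A = 240 × 240 = 57600.00, centroid at (120.00, 120.00).
hole: A = −(69 × 80) = -5520.00, centroid at (131.50, 100.00).
ΣA = 52080.00 mm², ΣAx̄ = 6186120.00 mm³, ΣAȳ = 6360000.00 mm³.
x̄ = 6186120.00/52080.00 = 118.78 mm; ȳ = 6360000.00/52080.00 = 122.12 mm.

x̄ = 118.78 mm, ȳ = 122.12 mm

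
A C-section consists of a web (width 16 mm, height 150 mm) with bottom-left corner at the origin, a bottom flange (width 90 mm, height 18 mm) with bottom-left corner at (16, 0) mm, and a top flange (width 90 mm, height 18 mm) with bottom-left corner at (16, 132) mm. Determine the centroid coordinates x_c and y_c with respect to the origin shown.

Part | A | x̄ᵢ | ȳᵢ | A·x̄ᵢ | A·ȳᵢ
web | 2400.00 | 8.00 | 75.00 | 19200.00 | 180000.00
bottom flange | 1620.00 | 61.00 | 9.00 | 98820.00 | 14580.00
top flange | 1620.00 | 61.00 | 141.00 | 98820.00 | 228420.00
Σ | 5640.00 |  |  | 216840.00 | 423000.00
x_c = 216840.00 / 5640.00 = 38.45 mm
y_c = 423000.00 / 5640.00 = 75.00 mm

x_c = 38.45 mm, y_c = 75.00 mm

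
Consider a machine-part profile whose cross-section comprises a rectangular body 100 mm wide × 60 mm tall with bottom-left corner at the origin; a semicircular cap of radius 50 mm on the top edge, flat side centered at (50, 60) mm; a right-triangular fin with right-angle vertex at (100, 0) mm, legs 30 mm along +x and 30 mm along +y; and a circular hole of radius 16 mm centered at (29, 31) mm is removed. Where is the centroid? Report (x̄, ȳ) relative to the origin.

rectangular body: A = 100 × 60 = 6000.00, centroid at (50.00, 30.00).
semicircular top: A = ½π·50² = 3926.99, centroid at (50.00, 81.22).
triangular fin: A = ½·30·30 = 450.00, centroid at (110.00, 10.00).
hole: A = −π·16² = -804.25, centroid at (29.00, 31.00).
ΣA = 9572.74 mm²
ΣAx̄ = (6000.00)(50.00) + (3926.99)(50.00) + (450.00)(110.00) + (-804.25)(29.00) = 522526.36 mm³
ΣAȳ = (6000.00)(30.00) + (3926.99)(81.22) + (450.00)(10.00) + (-804.25)(31.00) = 478521.10 mm³
x̄ = 522526.36 / 9572.74 = 54.58 mm
ȳ = 478521.10 / 9572.74 = 49.99 mm

x̄ = 54.58 mm, ȳ = 49.99 mm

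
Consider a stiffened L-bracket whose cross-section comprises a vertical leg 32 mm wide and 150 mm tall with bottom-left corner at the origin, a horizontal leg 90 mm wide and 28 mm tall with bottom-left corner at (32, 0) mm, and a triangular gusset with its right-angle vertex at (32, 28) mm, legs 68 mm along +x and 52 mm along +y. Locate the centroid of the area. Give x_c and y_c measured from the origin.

vertical leg: A = 32 × 150 = 4800.00, centroid at (16.00, 75.00).
horizontal leg: A = 90 × 28 = 2520.00, centroid at (77.00, 14.00).
gusset: A = ½·68·52 = 1768.00, centroid at (54.67, 45.33).
ΣA = 9088.00 mm², ΣAx_c = 367490.67 mm³, ΣAy_c = 475429.33 mm³.
x_c = 367490.67/9088.00 = 40.44 mm; y_c = 475429.33/9088.00 = 52.31 mm.

x_c = 40.44 mm, y_c = 52.31 mm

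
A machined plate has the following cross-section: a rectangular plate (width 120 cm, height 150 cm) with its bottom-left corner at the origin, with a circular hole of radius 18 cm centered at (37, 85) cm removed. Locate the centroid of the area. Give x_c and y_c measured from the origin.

plate: A = 120 × 150 = 18000.00, centroid at (60.00, 75.00).
hole: A = −π·18² = -1017.88, centroid at (37.00, 85.00).
ΣA = 16982.12 cm², ΣAx_c = 1042338.59 cm³, ΣAy_c = 1263480.54 cm³.
x_c = 1042338.59/16982.12 = 61.38 cm; y_c = 1263480.54/16982.12 = 74.40 cm.

x_c = 61.38 cm, y_c = 74.40 cm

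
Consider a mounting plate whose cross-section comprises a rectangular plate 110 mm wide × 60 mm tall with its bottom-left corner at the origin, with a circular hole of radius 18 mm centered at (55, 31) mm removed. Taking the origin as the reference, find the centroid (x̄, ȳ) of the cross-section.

x̄ = 55.00 mm, ȳ = 29.82 mm

Part | A | x̄ᵢ | ȳᵢ | A·x̄ᵢ | A·ȳᵢ
plate | 6600.00 | 55.00 | 30.00 | 363000.00 | 198000.00
hole | -1017.88 | 55.00 | 31.00 | -55983.18 | -31554.16
Σ | 5582.12 |  |  | 307016.82 | 166445.84
x̄ = 307016.82 / 5582.12 = 55.00 mm
ȳ = 166445.84 / 5582.12 = 29.82 mm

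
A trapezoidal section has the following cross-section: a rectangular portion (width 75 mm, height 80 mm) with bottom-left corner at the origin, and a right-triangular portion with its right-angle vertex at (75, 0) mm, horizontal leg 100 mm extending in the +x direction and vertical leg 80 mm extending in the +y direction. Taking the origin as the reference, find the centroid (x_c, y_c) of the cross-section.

x_c = 65.83 mm, y_c = 34.67 mm

rectangular portion: A = 75 × 80 = 6000.00, centroid at (37.50, 40.00).
triangular portion: A = ½·100·80 = 4000.00, centroid at (108.33, 26.67).
ΣA = 10000.00 mm², ΣAx_c = 658333.33 mm³, ΣAy_c = 346666.67 mm³.
x_c = 658333.33/10000.00 = 65.83 mm; y_c = 346666.67/10000.00 = 34.67 mm.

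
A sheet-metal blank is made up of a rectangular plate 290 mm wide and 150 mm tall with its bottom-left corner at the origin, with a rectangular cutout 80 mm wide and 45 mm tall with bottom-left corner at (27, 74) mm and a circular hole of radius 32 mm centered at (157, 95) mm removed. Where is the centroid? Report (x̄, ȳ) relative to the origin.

x̄ = 151.60 mm, ȳ = 71.14 mm

Part | A | x̄ᵢ | ȳᵢ | A·x̄ᵢ | A·ȳᵢ
plate | 43500.00 | 145.00 | 75.00 | 6307500.00 | 3262500.00
hole 1 | -3600.00 | 67.00 | 96.50 | -241200.00 | -347400.00
hole 2 | -3216.99 | 157.00 | 95.00 | -505067.57 | -305614.13
Σ | 36683.01 |  |  | 5561232.43 | 2609485.87
x̄ = 5561232.43 / 36683.01 = 151.60 mm
ȳ = 2609485.87 / 36683.01 = 71.14 mm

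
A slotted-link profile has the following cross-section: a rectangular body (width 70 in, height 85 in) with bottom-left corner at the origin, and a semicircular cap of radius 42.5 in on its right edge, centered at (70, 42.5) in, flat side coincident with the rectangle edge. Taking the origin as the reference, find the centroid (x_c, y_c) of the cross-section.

Part | A | x̄ᵢ | ȳᵢ | A·x̄ᵢ | A·ȳᵢ
rectangular body | 5950.00 | 35.00 | 42.50 | 208250.00 | 252875.00
semicircular end | 2837.25 | 88.04 | 42.50 | 249784.64 | 120583.16
Σ | 8787.25 |  |  | 458034.64 | 373458.16
x_c = 458034.64 / 8787.25 = 52.12 in
y_c = 373458.16 / 8787.25 = 42.50 in

x_c = 52.12 in, y_c = 42.50 in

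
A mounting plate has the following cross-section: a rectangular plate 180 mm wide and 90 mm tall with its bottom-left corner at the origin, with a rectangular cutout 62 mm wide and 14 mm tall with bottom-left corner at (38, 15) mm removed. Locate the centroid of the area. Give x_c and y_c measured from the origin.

plate: A = 180 × 90 = 16200.00, centroid at (90.00, 45.00).
hole: A = −(62 × 14) = -868.00, centroid at (69.00, 22.00).
ΣA = 15332.00 mm², ΣAx_c = 1398108.00 mm³, ΣAy_c = 709904.00 mm³.
x_c = 1398108.00/15332.00 = 91.19 mm; y_c = 709904.00/15332.00 = 46.30 mm.

x_c = 91.19 mm, y_c = 46.30 mm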